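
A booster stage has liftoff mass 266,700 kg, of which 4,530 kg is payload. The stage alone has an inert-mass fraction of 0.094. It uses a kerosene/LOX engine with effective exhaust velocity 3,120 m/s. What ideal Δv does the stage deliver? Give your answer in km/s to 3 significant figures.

Stage wet mass = m₀ − payload = 266,700 − 4,530 = 262,170 kg.
Stage dry mass = ε × stage wet mass = 0.094 × 262,170 = 24,644 kg.
Burnout mass m_f = stage dry + payload = 24,644 + 4,530 = 29,174 kg.
Δv = v_e · ln(266,700/29,174) = 3120.0 × ln(9.142) = 3120.0 × 2.2128 ≈ 6904 m/s.

Δv ≈ 6.90 km/s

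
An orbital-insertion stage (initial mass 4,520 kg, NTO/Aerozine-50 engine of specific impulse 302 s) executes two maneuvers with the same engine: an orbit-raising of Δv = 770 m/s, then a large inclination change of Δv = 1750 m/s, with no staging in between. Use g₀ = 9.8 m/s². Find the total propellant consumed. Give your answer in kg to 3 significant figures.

total propellant consumed ≈ 2590 kg

v_e = Isp · g₀ = 302 × 9.8 = 2959.6 m/s.
After the first burn: m = 4520 × exp(−770/2959.6) = 4520 × 0.77092 = 3,484.56 kg.
After the second burn: m = 3,484.56 × exp(−1750/2959.6) = 3,484.56 × 0.55361 = 1,929.09 kg.
Total propellant = m₀ − m_final = 4520 − 1,929.09 = 2,590.91 kg.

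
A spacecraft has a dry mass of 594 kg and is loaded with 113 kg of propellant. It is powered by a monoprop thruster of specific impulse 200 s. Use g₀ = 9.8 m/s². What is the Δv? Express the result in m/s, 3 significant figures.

Δv ≈ 341 m/s

v_e = Isp · g₀ = 200 × 9.8 = 1960.0 m/s.
m₀ = m_dry + m_prop = 594 + 113 = 707 kg.
From the ideal rocket equation, Δv = v_e · ln(m₀/m_f) = 1960.0 × ln(1.19) = 1960.0 × 0.1742 ≈ 341.3 m/s.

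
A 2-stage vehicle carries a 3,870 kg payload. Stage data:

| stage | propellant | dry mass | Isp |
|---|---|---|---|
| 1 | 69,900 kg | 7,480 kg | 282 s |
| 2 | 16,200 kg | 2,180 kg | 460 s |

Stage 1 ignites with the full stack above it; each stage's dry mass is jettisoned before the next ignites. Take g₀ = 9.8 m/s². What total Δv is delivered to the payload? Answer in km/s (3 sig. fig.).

Δv ≈ 9.21 km/s

Ignition mass of stage 1 = 69,900+7,480 + 16,200+2,180 + 3,870 = 99,630 kg.
Stage 1: m₀ = 99,630 kg, m_f = 99,630 − 69,900 = 29,730 kg; Δv = 282×9.8×ln(3.351) = 2763.6×1.2093 ≈ 3342 m/s.
Stage 2: m₀ = 22,250 kg, m_f = 22,250 − 16,200 = 6,050 kg; Δv = 460×9.8×ln(3.678) = 4508.0×1.3023 ≈ 5871 m/s.
Total Δv = 3342 + 5871 = 9213 m/s.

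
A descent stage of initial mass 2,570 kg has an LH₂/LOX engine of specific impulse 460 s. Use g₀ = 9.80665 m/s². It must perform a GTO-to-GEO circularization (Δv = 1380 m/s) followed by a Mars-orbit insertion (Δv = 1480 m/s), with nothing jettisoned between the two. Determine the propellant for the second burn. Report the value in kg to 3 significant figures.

propellant for the second burn ≈ 529 kg

v_e = Isp · g₀ = 460 × 9.80665 = 4511.1 m/s.
After the first burn: m = 2570 × exp(−1380/4511.1) = 2570 × 0.73645 = 1,892.68 kg.
After the second burn: m = 1,892.68 × exp(−1480/4511.1) = 1,892.68 × 0.72030 = 1,363.3 kg.
Second-burn propellant = 1,892.68 − 1,363.3 = 529.38 kg.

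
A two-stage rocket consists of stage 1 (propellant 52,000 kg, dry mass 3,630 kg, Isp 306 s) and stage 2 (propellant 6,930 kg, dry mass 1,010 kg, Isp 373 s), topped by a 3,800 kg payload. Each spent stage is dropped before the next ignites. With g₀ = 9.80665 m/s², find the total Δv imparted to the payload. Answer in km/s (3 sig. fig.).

Ignition mass of stage 1 = 52,000+3,630 + 6,930+1,010 + 3,800 = 67,370 kg.
Stage 1: m₀ = 67,370 kg, m_f = 67,370 − 52,000 = 15,370 kg; Δv = 306×9.80665×ln(4.383) = 3000.8×1.4778 ≈ 4435 m/s.
Stage 2: m₀ = 11,740 kg, m_f = 11,740 − 6,930 = 4,810 kg; Δv = 373×9.80665×ln(2.441) = 3657.9×0.8923 ≈ 3264 m/s.
Total Δv = 4435 + 3264 = 7699 m/s.

Δv ≈ 7.70 km/s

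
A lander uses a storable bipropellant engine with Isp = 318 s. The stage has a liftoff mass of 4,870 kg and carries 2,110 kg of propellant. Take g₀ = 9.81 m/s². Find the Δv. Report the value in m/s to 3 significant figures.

Δv ≈ 1770 m/s

v_e = Isp · g₀ = 318 × 9.81 = 3119.6 m/s.
m_f = m₀ − m_prop = 4,870 − 2,110 = 2,760 kg.
Δv = v_e · ln(m₀/m_f) = 3119.6 × ln(1.764) = 3119.6 × 0.5679 ≈ 1771.5 m/s.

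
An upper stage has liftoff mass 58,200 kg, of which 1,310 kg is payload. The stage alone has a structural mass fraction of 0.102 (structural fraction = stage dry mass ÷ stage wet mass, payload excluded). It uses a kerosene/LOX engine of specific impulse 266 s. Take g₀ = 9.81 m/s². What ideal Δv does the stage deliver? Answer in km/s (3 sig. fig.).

Δv ≈ 5.49 km/s

Stage wet mass = m₀ − payload = 58,200 − 1,310 = 56,890 kg.
Stage dry mass = ε × stage wet mass = 0.102 × 56,890 = 5,802.78 kg.
Burnout mass m_f = stage dry + payload = 5,802.78 + 1,310 = 7,112.78 kg.
v_e = Isp · g₀ = 266 × 9.81 = 2609.5 m/s.
Rocket equation: Δv = v_e · ln(58,200/7,112.78) = 2609.5 × ln(8.182) = 2609.5 × 2.1020 ≈ 5485 m/s.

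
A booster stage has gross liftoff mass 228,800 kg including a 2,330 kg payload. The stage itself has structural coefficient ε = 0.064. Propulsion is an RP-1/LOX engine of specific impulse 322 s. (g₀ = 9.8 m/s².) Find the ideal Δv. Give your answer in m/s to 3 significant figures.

Stage wet mass = m₀ − payload = 228,800 − 2,330 = 226,470 kg.
Stage dry mass = ε × stage wet mass = 0.064 × 226,470 = 14,494.1 kg.
Burnout mass m_f = stage dry + payload = 14,494.1 + 2,330 = 16,824.1 kg.
v_e = Isp · g₀ = 322 × 9.8 = 3155.6 m/s.
Rocket equation: Δv = v_e · ln(228,800/16,824.1) = 3155.6 × ln(13.6) = 3155.6 × 2.6100 ≈ 8236 m/s.

Δv ≈ 8240 m/s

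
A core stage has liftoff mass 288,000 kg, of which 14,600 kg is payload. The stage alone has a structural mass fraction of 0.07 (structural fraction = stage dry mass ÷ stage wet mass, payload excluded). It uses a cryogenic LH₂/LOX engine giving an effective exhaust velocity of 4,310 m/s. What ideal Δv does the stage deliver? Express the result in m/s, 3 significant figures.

Stage wet mass = m₀ − payload = 288,000 − 14,600 = 273,400 kg.
Stage dry mass = ε × stage wet mass = 0.07 × 273,400 = 19,138 kg.
Burnout mass m_f = stage dry + payload = 19,138 + 14,600 = 33,738 kg.
Δv = v_e · ln(288,000/33,738) = 4310.0 × ln(8.536) = 4310.0 × 2.1443 ≈ 9242 m/s.

Δv ≈ 9240 m/s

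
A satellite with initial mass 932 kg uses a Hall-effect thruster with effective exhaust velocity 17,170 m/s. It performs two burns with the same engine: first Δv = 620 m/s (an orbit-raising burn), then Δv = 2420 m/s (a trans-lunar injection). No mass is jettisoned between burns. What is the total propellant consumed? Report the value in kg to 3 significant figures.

total propellant consumed ≈ 151 kg

After the first burn: m = 932 × exp(−620/17170.0) = 932 × 0.96453 = 898.942 kg.
After the second burn: m = 898.942 × exp(−2420/17170.0) = 898.942 × 0.86854 = 780.767 kg.
Total propellant = m₀ − m_final = 932 − 780.767 = 151.233 kg.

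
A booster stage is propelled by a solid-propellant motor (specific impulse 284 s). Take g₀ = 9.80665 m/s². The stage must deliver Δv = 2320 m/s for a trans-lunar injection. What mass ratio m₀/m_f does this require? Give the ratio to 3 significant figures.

mass ratio ≈ 2.30

v_e = Isp · g₀ = 284 × 9.80665 = 2785.1 m/s.
From the ideal rocket equation, m₀/m_f = exp(Δv / v_e) = exp(2320 / 2785.1) = exp(0.8330) = 2.3002.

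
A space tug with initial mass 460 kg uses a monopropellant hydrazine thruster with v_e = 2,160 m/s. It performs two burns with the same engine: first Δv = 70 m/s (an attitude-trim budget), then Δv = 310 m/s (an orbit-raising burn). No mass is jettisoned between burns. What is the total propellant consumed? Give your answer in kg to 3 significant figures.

After the first burn: m = 460 × exp(−70/2160.0) = 460 × 0.96811 = 445.331 kg.
After the second burn: m = 445.331 × exp(−310/2160.0) = 445.331 × 0.86630 = 385.79 kg.
Total propellant = m₀ − m_final = 460 − 385.79 = 74.21 kg.

total propellant consumed ≈ 74.2 kg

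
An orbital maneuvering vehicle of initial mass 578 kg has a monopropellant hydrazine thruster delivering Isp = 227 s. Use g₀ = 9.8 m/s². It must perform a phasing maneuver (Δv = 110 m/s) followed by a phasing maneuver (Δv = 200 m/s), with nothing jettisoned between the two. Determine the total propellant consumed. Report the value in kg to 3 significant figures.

v_e = Isp · g₀ = 227 × 9.8 = 2224.6 m/s.
After the first burn: m = 578 × exp(−110/2224.6) = 578 × 0.95176 = 550.117 kg.
After the second burn: m = 550.117 × exp(−200/2224.6) = 550.117 × 0.91402 = 502.818 kg.
Total propellant = m₀ − m_final = 578 − 502.818 = 75.182 kg.

total propellant consumed ≈ 75.2 kg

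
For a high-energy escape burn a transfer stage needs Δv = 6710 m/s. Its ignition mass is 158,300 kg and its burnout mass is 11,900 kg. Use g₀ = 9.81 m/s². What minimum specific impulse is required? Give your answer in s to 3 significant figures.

ln(m₀/m_f) = ln(158300/11900) = ln(13.3) = 2.5880.
Using Δv = v_e ln(m₀/m_f): v_e = Δv / ln(m₀/m_f) = 6710 / 2.5880 = 2592.8 m/s.
Isp = v_e / g₀ = 2592.8 / 9.81 = 264.3 s.

Isp ≈ 264 s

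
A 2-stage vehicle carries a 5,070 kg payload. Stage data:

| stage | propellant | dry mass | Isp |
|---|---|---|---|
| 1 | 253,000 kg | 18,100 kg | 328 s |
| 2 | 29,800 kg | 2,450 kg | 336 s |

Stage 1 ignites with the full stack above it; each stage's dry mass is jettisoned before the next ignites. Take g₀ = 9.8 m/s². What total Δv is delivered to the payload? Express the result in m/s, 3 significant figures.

Δv ≈ 10800 m/s

Ignition mass of stage 1 = 253,000+18,100 + 29,800+2,450 + 5,070 = 308,420 kg.
Stage 1: m₀ = 308,420 kg, m_f = 308,420 − 253,000 = 55,420 kg; Δv = 328×9.8×ln(5.565) = 3214.4×1.7165 ≈ 5518 m/s.
Stage 2: m₀ = 37,320 kg, m_f = 37,320 − 29,800 = 7,520 kg; Δv = 336×9.8×ln(4.963) = 3292.8×1.6020 ≈ 5275 m/s.
Total Δv = 5518 + 5275 = 10793 m/s.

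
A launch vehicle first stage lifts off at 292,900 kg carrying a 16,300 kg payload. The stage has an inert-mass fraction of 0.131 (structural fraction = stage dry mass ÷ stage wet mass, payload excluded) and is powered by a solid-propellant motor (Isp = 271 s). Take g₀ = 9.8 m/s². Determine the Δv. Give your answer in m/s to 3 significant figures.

Stage wet mass = m₀ − payload = 292,900 − 16,300 = 276,600 kg.
Stage dry mass = ε × stage wet mass = 0.131 × 276,600 = 36,234.6 kg.
Burnout mass m_f = stage dry + payload = 36,234.6 + 16,300 = 52,534.6 kg.
v_e = Isp · g₀ = 271 × 9.8 = 2655.8 m/s.
Δv = v_e · ln(292,900/52,534.6) = 2655.8 × ln(5.575) = 2655.8 × 1.7184 ≈ 4564 m/s.

Δv ≈ 4560 m/s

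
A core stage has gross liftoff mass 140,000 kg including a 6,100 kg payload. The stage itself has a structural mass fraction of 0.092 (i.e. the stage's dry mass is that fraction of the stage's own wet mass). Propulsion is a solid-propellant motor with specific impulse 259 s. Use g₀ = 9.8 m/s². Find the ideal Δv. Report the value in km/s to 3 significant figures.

Stage wet mass = m₀ − payload = 140,000 − 6,100 = 133,900 kg.
Stage dry mass = ε × stage wet mass = 0.092 × 133,900 = 12,318.8 kg.
Burnout mass m_f = stage dry + payload = 12,318.8 + 6,100 = 18,418.8 kg.
v_e = Isp · g₀ = 259 × 9.8 = 2538.2 m/s.
Δv = v_e · ln(140,000/18,418.8) = 2538.2 × ln(7.601) = 2538.2 × 2.0283 ≈ 5148 m/s.

Δv ≈ 5.15 km/s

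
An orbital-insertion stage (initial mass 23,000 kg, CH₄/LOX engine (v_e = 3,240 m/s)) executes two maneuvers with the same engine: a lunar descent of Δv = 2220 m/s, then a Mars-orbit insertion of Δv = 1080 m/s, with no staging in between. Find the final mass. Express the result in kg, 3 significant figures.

final mass ≈ 8310 kg

After the first burn: m = 23000 × exp(−2220/3240.0) = 23000 × 0.50400 = 11,592 kg.
After the second burn: m = 11,592 × exp(−1080/3240.0) = 11,592 × 0.71653 = 8,306.02 kg.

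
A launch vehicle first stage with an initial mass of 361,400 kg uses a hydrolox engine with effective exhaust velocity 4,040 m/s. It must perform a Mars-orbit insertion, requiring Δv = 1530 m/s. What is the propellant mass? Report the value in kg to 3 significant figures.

By the Tsiolkovsky rocket equation, m₀/m_f = exp(Δv / v_e) = exp(1530 / 4040.0) = exp(0.3787) = 1.4604.
m_f = 361,400 / 1.4604 = 247,466 kg, so propellant = m₀ − m_f = 361,400 − 247,466 = 113,934 kg.

propellant mass ≈ 114000 kg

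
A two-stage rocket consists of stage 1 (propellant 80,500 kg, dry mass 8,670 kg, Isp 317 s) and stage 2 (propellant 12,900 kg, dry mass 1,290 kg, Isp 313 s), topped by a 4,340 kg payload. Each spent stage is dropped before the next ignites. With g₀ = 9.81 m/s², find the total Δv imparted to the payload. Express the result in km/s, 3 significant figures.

Δv ≈ 7.94 km/s

Ignition mass of stage 1 = 80,500+8,670 + 12,900+1,290 + 4,340 = 107,700 kg.
Stage 1: m₀ = 107,700 kg, m_f = 107,700 − 80,500 = 27,200 kg; Δv = 317×9.81×ln(3.96) = 3109.8×1.3761 ≈ 4279 m/s.
Stage 2: m₀ = 18,530 kg, m_f = 18,530 − 12,900 = 5,630 kg; Δv = 313×9.81×ln(3.291) = 3070.5×1.1913 ≈ 3658 m/s.
Total Δv = 4279 + 3658 = 7937 m/s.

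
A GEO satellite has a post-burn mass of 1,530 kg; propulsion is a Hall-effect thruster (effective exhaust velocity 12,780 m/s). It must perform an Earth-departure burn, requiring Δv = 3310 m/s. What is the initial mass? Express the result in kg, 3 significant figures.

initial mass ≈ 1980 kg

m₀/m_f = exp(Δv / v_e) = exp(3310 / 12780.0) = exp(0.2590) = 1.2956.
m₀ = m_f × 1.2956 = 1,530 × 1.2956 = 1,982.27 kg.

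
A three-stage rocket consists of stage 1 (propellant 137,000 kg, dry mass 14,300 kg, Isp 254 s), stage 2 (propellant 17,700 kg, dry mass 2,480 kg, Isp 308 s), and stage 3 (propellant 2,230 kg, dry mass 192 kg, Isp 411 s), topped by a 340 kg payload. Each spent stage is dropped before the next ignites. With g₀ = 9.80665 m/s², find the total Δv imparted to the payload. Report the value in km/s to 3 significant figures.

Δv ≈ 14.9 km/s

Ignition mass of stage 1 = 137,000+14,300 + 17,700+2,480 + 2,230+192 + 340 = 174,242 kg.
Stage 1: m₀ = 174,242 kg, m_f = 174,242 − 137,000 = 37,242 kg; Δv = 254×9.80665×ln(4.679) = 2490.9×1.5430 ≈ 3843 m/s.
Stage 2: m₀ = 22,942 kg, m_f = 22,942 − 17,700 = 5,242 kg; Δv = 308×9.80665×ln(4.377) = 3020.4×1.4763 ≈ 4459 m/s.
Stage 3: m₀ = 2,762 kg, m_f = 2,762 − 2,230 = 532 kg; Δv = 411×9.80665×ln(5.192) = 4030.5×1.6471 ≈ 6639 m/s.
Total Δv = 3843 + 4459 + 6639 = 14941 m/s.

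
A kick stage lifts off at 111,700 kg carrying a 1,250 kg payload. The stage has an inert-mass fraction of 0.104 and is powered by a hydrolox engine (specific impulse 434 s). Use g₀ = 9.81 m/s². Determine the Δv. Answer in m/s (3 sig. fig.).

Stage wet mass = m₀ − payload = 111,700 − 1,250 = 110,450 kg.
Stage dry mass = ε × stage wet mass = 0.104 × 110,450 = 11,486.8 kg.
Burnout mass m_f = stage dry + payload = 11,486.8 + 1,250 = 12,736.8 kg.
v_e = Isp · g₀ = 434 × 9.81 = 4257.5 m/s.
By the Tsiolkovsky rocket equation, Δv = v_e · ln(111,700/12,736.8) = 4257.5 × ln(8.77) = 4257.5 × 2.1713 ≈ 9244 m/s.

Δv ≈ 9240 m/s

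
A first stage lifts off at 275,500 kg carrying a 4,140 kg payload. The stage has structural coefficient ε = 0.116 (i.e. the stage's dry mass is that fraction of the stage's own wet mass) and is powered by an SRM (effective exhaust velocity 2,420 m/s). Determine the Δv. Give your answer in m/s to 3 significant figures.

Δv ≈ 4950 m/s

Stage wet mass = m₀ − payload = 275,500 − 4,140 = 271,360 kg.
Stage dry mass = ε × stage wet mass = 0.116 × 271,360 = 31,477.8 kg.
Burnout mass m_f = stage dry + payload = 31,477.8 + 4,140 = 35,617.8 kg.
Using Δv = v_e ln(m₀/m_f): Δv = v_e · ln(275,500/35,617.8) = 2420.0 × ln(7.735) = 2420.0 × 2.0457 ≈ 4951 m/s.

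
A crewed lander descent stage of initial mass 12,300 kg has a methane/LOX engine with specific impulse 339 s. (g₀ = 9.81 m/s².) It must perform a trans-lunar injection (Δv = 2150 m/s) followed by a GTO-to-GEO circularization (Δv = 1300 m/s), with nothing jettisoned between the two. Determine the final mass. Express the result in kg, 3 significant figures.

final mass ≈ 4360 kg

v_e = Isp · g₀ = 339 × 9.81 = 3325.6 m/s.
After the first burn: m = 12300 × exp(−2150/3325.6) = 12300 × 0.52388 = 6,443.72 kg.
After the second burn: m = 6,443.72 × exp(−1300/3325.6) = 6,443.72 × 0.67644 = 4,358.79 kg.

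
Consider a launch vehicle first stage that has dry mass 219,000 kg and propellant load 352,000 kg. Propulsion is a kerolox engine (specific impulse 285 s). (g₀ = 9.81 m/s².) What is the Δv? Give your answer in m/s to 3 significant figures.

Δv ≈ 2680 m/s

v_e = Isp · g₀ = 285 × 9.81 = 2795.9 m/s.
m₀ = m_dry + m_prop = 219,000 + 352,000 = 571,000 kg.
Rocket equation: Δv = v_e · ln(m₀/m_f) = 2795.9 × ln(2.607) = 2795.9 × 0.9583 ≈ 2679.3 m/s.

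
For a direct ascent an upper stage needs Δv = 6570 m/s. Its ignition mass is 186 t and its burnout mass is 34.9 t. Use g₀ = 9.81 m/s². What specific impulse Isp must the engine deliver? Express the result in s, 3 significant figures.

Isp ≈ 400 s

ln(m₀/m_f) = ln(186000/34900) = ln(5.33) = 1.6733.
From the ideal rocket equation, v_e = Δv / ln(m₀/m_f) = 6570 / 1.6733 = 3926.5 m/s.
Isp = v_e / g₀ = 3926.5 / 9.81 = 400.3 s.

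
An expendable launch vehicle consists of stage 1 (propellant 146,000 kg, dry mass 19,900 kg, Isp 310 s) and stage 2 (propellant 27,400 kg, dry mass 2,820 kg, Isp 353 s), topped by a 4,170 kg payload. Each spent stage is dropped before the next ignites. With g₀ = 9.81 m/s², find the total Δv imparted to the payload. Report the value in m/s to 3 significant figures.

Ignition mass of stage 1 = 146,000+19,900 + 27,400+2,820 + 4,170 = 200,290 kg.
Stage 1: m₀ = 200,290 kg, m_f = 200,290 − 146,000 = 54,290 kg; Δv = 310×9.81×ln(3.689) = 3041.1×1.3054 ≈ 3970 m/s.
Stage 2: m₀ = 34,390 kg, m_f = 34,390 − 27,400 = 6,990 kg; Δv = 353×9.81×ln(4.92) = 3462.9×1.5933 ≈ 5517 m/s.
Total Δv = 3970 + 5517 = 9487 m/s.

Δv ≈ 9490 m/s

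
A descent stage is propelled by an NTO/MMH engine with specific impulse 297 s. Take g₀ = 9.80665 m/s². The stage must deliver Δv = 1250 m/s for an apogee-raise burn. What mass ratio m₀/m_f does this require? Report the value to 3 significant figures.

v_e = Isp · g₀ = 297 × 9.80665 = 2912.6 m/s.
m₀/m_f = exp(Δv / v_e) = exp(1250 / 2912.6) = exp(0.4292) = 1.5360.

mass ratio ≈ 1.54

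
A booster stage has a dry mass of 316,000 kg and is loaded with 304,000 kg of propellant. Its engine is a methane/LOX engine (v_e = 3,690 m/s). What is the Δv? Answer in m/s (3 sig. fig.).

m₀ = m_dry + m_prop = 316,000 + 304,000 = 620,000 kg.
By the Tsiolkovsky rocket equation, Δv = v_e · ln(m₀/m_f) = 3690.0 × ln(1.962) = 3690.0 × 0.6740 ≈ 2487.0 m/s.

Δv ≈ 2490 m/s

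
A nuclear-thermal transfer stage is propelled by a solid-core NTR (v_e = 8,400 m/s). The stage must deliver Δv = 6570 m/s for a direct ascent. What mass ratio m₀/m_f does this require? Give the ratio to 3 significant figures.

From the ideal rocket equation, m₀/m_f = exp(Δv / v_e) = exp(6570 / 8400.0) = exp(0.7821) = 2.1862.

mass ratio ≈ 2.19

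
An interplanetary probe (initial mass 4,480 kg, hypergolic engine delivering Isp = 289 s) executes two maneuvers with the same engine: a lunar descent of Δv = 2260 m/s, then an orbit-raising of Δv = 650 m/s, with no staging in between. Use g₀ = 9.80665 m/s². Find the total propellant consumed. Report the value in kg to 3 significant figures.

total propellant consumed ≈ 2880 kg

v_e = Isp · g₀ = 289 × 9.80665 = 2834.1 m/s.
After the first burn: m = 4480 × exp(−2260/2834.1) = 4480 × 0.45049 = 2,018.2 kg.
After the second burn: m = 2,018.2 × exp(−650/2834.1) = 2,018.2 × 0.79505 = 1,604.57 kg.
Total propellant = m₀ − m_final = 4480 − 1,604.57 = 2,875.43 kg.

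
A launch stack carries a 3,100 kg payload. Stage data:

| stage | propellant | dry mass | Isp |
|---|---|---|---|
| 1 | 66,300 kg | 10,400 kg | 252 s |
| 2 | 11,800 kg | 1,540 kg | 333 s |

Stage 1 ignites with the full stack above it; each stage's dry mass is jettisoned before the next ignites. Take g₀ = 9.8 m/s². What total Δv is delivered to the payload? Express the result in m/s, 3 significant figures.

Ignition mass of stage 1 = 66,300+10,400 + 11,800+1,540 + 3,100 = 93,140 kg.
Stage 1: m₀ = 93,140 kg, m_f = 93,140 − 66,300 = 26,840 kg; Δv = 252×9.8×ln(3.47) = 2469.6×1.2442 ≈ 3073 m/s.
Stage 2: m₀ = 16,440 kg, m_f = 16,440 − 11,800 = 4,640 kg; Δv = 333×9.8×ln(3.543) = 3263.4×1.2650 ≈ 4128 m/s.
Total Δv = 3073 + 4128 = 7201 m/s.

Δv ≈ 7200 m/s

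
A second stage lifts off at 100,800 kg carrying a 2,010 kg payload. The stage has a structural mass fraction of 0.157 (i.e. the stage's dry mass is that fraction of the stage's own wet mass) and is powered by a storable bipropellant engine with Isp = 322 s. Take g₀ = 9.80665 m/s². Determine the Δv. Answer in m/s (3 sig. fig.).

Stage wet mass = m₀ − payload = 100,800 − 2,010 = 98,790 kg.
Stage dry mass = ε × stage wet mass = 0.157 × 98,790 = 15,510 kg.
Burnout mass m_f = stage dry + payload = 15,510 + 2,010 = 17,520 kg.
v_e = Isp · g₀ = 322 × 9.80665 = 3157.7 m/s.
Δv = v_e · ln(100,800/17,520) = 3157.7 × ln(5.753) = 3157.7 × 1.7498 ≈ 5525 m/s.

Δv ≈ 5530 m/s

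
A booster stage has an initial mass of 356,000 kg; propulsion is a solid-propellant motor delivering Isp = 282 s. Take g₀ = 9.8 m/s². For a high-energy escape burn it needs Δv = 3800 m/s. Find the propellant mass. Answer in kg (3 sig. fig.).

propellant mass ≈ 266000 kg

v_e = Isp · g₀ = 282 × 9.8 = 2763.6 m/s.
By the Tsiolkovsky rocket equation, m₀/m_f = exp(Δv / v_e) = exp(3800 / 2763.6) = exp(1.3750) = 3.9551.
m_f = 356,000 / 3.9551 = 90,010.4 kg, so propellant = m₀ − m_f = 356,000 − 90,010.4 = 265,989.6 kg.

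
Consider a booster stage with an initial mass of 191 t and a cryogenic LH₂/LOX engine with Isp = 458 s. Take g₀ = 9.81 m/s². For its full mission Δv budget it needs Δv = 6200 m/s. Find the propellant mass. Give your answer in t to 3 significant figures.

propellant mass ≈ 143 t

v_e = Isp · g₀ = 458 × 9.81 = 4493.0 m/s.
By the Tsiolkovsky rocket equation, m₀/m_f = exp(Δv / v_e) = exp(6200 / 4493.0) = exp(1.3799) = 3.9746.
m_f = 191 / 3.9746 = 48.0552 t, so propellant = m₀ − m_f = 191 − 48.0552 = 142.9448 t.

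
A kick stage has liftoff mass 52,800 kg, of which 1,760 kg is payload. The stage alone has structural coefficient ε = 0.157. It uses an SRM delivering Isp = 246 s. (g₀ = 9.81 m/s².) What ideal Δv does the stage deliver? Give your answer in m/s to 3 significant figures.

Stage wet mass = m₀ − payload = 52,800 − 1,760 = 51,040 kg.
Stage dry mass = ε × stage wet mass = 0.157 × 51,040 = 8,013.28 kg.
Burnout mass m_f = stage dry + payload = 8,013.28 + 1,760 = 9,773.28 kg.
v_e = Isp · g₀ = 246 × 9.81 = 2413.3 m/s.
Using Δv = v_e ln(m₀/m_f): Δv = v_e · ln(52,800/9,773.28) = 2413.3 × ln(5.402) = 2413.3 × 1.6869 ≈ 4071 m/s.

Δv ≈ 4070 m/s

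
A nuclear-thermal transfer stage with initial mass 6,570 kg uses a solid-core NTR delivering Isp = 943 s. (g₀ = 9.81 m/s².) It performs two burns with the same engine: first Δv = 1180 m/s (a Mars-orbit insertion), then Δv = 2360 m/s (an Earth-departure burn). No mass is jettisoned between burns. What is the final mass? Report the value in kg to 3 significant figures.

final mass ≈ 4480 kg

v_e = Isp · g₀ = 943 × 9.81 = 9250.8 m/s.
After the first burn: m = 6570 × exp(−1180/9250.8) = 6570 × 0.88024 = 5,783.18 kg.
After the second burn: m = 5,783.18 × exp(−2360/9250.8) = 5,783.18 × 0.77483 = 4,480.98 kg.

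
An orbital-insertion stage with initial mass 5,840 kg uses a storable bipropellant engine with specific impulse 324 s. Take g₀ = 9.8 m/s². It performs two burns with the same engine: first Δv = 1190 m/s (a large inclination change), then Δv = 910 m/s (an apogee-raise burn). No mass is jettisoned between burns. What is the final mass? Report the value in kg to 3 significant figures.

v_e = Isp · g₀ = 324 × 9.8 = 3175.2 m/s.
After the first burn: m = 5840 × exp(−1190/3175.2) = 5840 × 0.68744 = 4,014.65 kg.
After the second burn: m = 4,014.65 × exp(−910/3175.2) = 4,014.65 × 0.75081 = 3,014.24 kg.

final mass ≈ 3010 kg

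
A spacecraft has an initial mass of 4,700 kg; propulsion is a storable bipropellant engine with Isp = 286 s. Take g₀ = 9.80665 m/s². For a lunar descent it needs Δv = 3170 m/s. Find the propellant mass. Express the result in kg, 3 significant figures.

v_e = Isp · g₀ = 286 × 9.80665 = 2804.7 m/s.
m₀/m_f = exp(Δv / v_e) = exp(3170 / 2804.7) = exp(1.1302) = 3.0964.
m_f = 4,700 / 3.0964 = 1,517.89 kg, so propellant = m₀ − m_f = 4,700 − 1,517.89 = 3,182.11 kg.

propellant mass ≈ 3180 kg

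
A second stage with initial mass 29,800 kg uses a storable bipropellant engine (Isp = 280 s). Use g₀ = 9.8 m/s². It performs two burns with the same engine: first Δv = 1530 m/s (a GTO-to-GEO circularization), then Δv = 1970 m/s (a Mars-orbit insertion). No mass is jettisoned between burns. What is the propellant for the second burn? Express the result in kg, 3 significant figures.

propellant for the second burn ≈ 8740 kg

v_e = Isp · g₀ = 280 × 9.8 = 2744.0 m/s.
After the first burn: m = 29800 × exp(−1530/2744.0) = 29800 × 0.57259 = 17,063.2 kg.
After the second burn: m = 17,063.2 × exp(−1970/2744.0) = 17,063.2 × 0.48776 = 8,322.75 kg.
Second-burn propellant = 17,063.2 − 8,322.75 = 8,740.45 kg.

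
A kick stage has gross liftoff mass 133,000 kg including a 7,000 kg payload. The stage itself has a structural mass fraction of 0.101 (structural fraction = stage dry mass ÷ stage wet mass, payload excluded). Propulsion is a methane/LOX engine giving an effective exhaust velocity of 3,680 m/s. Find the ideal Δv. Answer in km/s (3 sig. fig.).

Δv ≈ 7.02 km/s

Stage wet mass = m₀ − payload = 133,000 − 7,000 = 126,000 kg.
Stage dry mass = ε × stage wet mass = 0.101 × 126,000 = 12,726 kg.
Burnout mass m_f = stage dry + payload = 12,726 + 7,000 = 19,726 kg.
Rocket equation: Δv = v_e · ln(133,000/19,726) = 3680.0 × ln(6.742) = 3680.0 × 1.9084 ≈ 7023 m/s.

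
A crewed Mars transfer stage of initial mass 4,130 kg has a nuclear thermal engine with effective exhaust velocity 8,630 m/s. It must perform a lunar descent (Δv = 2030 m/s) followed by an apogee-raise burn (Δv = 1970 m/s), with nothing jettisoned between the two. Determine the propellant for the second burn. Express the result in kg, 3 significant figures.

After the first burn: m = 4130 × exp(−2030/8630.0) = 4130 × 0.79039 = 3,264.31 kg.
After the second burn: m = 3,264.31 × exp(−1970/8630.0) = 3,264.31 × 0.79591 = 2,598.1 kg.
Second-burn propellant = 3,264.31 − 2,598.1 = 666.21 kg.

propellant for the second burn ≈ 666 kg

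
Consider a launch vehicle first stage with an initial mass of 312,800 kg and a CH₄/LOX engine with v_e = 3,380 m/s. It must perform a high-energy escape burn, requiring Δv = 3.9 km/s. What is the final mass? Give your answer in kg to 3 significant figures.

final mass ≈ 98700 kg

From the ideal rocket equation, m₀/m_f = exp(Δv / v_e) = exp(3900 / 3380.0) = exp(1.1538) = 3.1704.
m_f = m₀ / 3.1704 = 312,800 / 3.1704 = 98,662.6 kg.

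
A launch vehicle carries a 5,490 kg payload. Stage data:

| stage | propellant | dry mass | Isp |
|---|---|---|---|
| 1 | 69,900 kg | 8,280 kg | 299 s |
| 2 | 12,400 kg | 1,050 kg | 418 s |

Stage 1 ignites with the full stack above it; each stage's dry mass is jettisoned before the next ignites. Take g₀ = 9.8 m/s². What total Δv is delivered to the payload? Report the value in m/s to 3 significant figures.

Ignition mass of stage 1 = 69,900+8,280 + 12,400+1,050 + 5,490 = 97,120 kg.
Stage 1: m₀ = 97,120 kg, m_f = 97,120 − 69,900 = 27,220 kg; Δv = 299×9.8×ln(3.568) = 2930.2×1.2720 ≈ 3727 m/s.
Stage 2: m₀ = 18,940 kg, m_f = 18,940 − 12,400 = 6,540 kg; Δv = 418×9.8×ln(2.896) = 4096.4×1.0633 ≈ 4356 m/s.
Total Δv = 3727 + 4356 = 8083 m/s.

Δv ≈ 8080 m/s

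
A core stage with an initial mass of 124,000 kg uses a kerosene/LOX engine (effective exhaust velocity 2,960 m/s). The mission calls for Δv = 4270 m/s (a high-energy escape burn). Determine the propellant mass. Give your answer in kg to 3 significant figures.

m₀/m_f = exp(Δv / v_e) = exp(4270 / 2960.0) = exp(1.4426) = 4.2315.
m_f = 124,000 / 4.2315 = 29,304 kg, so propellant = m₀ − m_f = 124,000 − 29,304 = 94,696 kg.

propellant mass ≈ 94700 kg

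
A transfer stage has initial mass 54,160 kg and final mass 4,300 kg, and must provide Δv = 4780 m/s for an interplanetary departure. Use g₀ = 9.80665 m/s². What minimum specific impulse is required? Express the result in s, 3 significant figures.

ln(m₀/m_f) = ln(54160/4300) = ln(12.6) = 2.5333.
v_e = Δv / ln(m₀/m_f) = 4780 / 2.5333 = 1886.8 m/s.
Isp = v_e / g₀ = 1886.8 / 9.80665 = 192.4 s.

Isp ≈ 192 s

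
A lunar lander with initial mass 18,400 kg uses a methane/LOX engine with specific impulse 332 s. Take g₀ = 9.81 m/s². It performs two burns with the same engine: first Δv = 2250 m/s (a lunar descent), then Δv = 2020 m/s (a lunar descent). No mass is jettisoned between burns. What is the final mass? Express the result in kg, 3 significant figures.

v_e = Isp · g₀ = 332 × 9.81 = 3256.9 m/s.
After the first burn: m = 18400 × exp(−2250/3256.9) = 18400 × 0.50116 = 9,221.34 kg.
After the second burn: m = 9,221.34 × exp(−2020/3256.9) = 9,221.34 × 0.53783 = 4,959.51 kg.

final mass ≈ 4960 kg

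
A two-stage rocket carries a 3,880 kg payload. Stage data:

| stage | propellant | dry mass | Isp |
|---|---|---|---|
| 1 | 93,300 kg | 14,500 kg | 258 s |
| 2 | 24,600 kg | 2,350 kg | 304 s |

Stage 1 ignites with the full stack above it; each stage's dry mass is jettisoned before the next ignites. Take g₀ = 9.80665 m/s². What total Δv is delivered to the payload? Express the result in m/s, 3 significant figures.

Δv ≈ 7600 m/s

Ignition mass of stage 1 = 93,300+14,500 + 24,600+2,350 + 3,880 = 138,630 kg.
Stage 1: m₀ = 138,630 kg, m_f = 138,630 − 93,300 = 45,330 kg; Δv = 258×9.80665×ln(3.058) = 2530.1×1.1178 ≈ 2828 m/s.
Stage 2: m₀ = 30,830 kg, m_f = 30,830 − 24,600 = 6,230 kg; Δv = 304×9.80665×ln(4.949) = 2981.2×1.5991 ≈ 4767 m/s.
Total Δv = 2828 + 4767 = 7595 m/s.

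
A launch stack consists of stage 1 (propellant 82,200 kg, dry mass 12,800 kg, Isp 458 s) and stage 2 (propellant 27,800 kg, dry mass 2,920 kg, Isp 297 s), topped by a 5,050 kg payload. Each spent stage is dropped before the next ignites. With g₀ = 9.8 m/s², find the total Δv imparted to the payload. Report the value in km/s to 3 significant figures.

Ignition mass of stage 1 = 82,200+12,800 + 27,800+2,920 + 5,050 = 130,770 kg.
Stage 1: m₀ = 130,770 kg, m_f = 130,770 − 82,200 = 48,570 kg; Δv = 458×9.8×ln(2.692) = 4488.4×0.9904 ≈ 4445 m/s.
Stage 2: m₀ = 35,770 kg, m_f = 35,770 − 27,800 = 7,970 kg; Δv = 297×9.8×ln(4.488) = 2910.6×1.5014 ≈ 4370 m/s.
Total Δv = 4445 + 4370 = 8815 m/s.

Δv ≈ 8.82 km/s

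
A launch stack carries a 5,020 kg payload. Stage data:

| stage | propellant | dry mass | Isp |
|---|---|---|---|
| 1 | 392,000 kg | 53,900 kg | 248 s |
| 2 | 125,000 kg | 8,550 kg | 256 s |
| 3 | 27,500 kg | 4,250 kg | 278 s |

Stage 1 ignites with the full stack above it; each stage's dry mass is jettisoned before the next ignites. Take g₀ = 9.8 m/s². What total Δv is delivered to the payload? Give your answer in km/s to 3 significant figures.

Δv ≈ 9.53 km/s

Ignition mass of stage 1 = 392,000+53,900 + 125,000+8,550 + 27,500+4,250 + 5,020 = 616,220 kg.
Stage 1: m₀ = 616,220 kg, m_f = 616,220 − 392,000 = 224,220 kg; Δv = 248×9.8×ln(2.748) = 2430.4×1.0110 ≈ 2457 m/s.
Stage 2: m₀ = 170,320 kg, m_f = 170,320 − 125,000 = 45,320 kg; Δv = 256×9.8×ln(3.758) = 2508.8×1.3239 ≈ 3321 m/s.
Stage 3: m₀ = 36,770 kg, m_f = 36,770 − 27,500 = 9,270 kg; Δv = 278×9.8×ln(3.967) = 2724.4×1.3779 ≈ 3754 m/s.
Total Δv = 2457 + 3321 + 3754 = 9532 m/s.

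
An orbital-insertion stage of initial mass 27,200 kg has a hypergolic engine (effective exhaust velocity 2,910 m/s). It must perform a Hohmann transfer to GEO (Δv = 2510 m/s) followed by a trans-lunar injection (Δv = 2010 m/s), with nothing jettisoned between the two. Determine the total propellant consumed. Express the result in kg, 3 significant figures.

total propellant consumed ≈ 21400 kg

After the first burn: m = 27200 × exp(−2510/2910.0) = 27200 × 0.42209 = 11,480.8 kg.
After the second burn: m = 11,480.8 × exp(−2010/2910.0) = 11,480.8 × 0.50121 = 5,754.29 kg.
Total propellant = m₀ − m_final = 27200 − 5,754.29 = 21,445.71 kg.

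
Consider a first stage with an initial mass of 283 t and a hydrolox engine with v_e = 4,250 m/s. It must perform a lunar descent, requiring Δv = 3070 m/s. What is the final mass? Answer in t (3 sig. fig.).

final mass ≈ 137 t

m₀/m_f = exp(Δv / v_e) = exp(3070 / 4250.0) = exp(0.7224) = 2.0593.
m_f = m₀ / 2.0593 = 283 / 2.0593 = 137.425 t.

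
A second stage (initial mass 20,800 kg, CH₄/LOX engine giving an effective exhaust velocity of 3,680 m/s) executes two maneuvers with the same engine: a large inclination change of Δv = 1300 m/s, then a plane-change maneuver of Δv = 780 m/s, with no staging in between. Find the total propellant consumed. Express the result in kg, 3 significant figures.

total propellant consumed ≈ 8980 kg

After the first burn: m = 20800 × exp(−1300/3680.0) = 20800 × 0.70239 = 14,609.7 kg.
After the second burn: m = 14,609.7 × exp(−780/3680.0) = 14,609.7 × 0.80900 = 11,819.2 kg.
Total propellant = m₀ − m_final = 20800 − 11,819.2 = 8,980.8 kg.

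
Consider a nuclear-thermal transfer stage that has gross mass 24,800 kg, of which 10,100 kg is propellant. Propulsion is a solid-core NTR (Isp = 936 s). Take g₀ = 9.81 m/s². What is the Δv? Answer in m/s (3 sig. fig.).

Δv ≈ 4800 m/s

v_e = Isp · g₀ = 936 × 9.81 = 9182.2 m/s.
m_f = m₀ − m_prop = 24,800 − 10,100 = 14,700 kg.
Δv = v_e · ln(m₀/m_f) = 9182.2 × ln(1.687) = 9182.2 × 0.5230 ≈ 4802.2 m/s.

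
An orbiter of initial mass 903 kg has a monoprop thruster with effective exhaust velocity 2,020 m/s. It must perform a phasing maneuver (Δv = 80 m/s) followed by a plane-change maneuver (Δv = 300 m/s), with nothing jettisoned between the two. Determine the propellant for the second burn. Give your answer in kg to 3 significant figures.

propellant for the second burn ≈ 120 kg

After the first burn: m = 903 × exp(−80/2020.0) = 903 × 0.96117 = 867.937 kg.
After the second burn: m = 867.937 × exp(−300/2020.0) = 867.937 × 0.86199 = 748.153 kg.
Second-burn propellant = 867.937 − 748.153 = 119.784 kg.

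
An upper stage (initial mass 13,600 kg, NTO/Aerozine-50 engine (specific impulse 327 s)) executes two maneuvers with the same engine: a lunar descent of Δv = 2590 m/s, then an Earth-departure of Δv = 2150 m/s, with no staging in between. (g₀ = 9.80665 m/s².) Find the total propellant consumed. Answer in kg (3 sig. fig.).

v_e = Isp · g₀ = 327 × 9.80665 = 3206.8 m/s.
After the first burn: m = 13600 × exp(−2590/3206.8) = 13600 × 0.44590 = 6,064.24 kg.
After the second burn: m = 6,064.24 × exp(−2150/3206.8) = 6,064.24 × 0.51148 = 3,101.74 kg.
Total propellant = m₀ − m_final = 13600 − 3,101.74 = 10,498.26 kg.

total propellant consumed ≈ 10500 kg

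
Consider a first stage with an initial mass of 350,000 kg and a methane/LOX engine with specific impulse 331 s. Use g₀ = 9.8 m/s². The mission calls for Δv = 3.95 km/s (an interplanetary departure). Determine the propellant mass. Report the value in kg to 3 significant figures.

propellant mass ≈ 246000 kg

v_e = Isp · g₀ = 331 × 9.8 = 3243.8 m/s.
From the ideal rocket equation, m₀/m_f = exp(Δv / v_e) = exp(3950 / 3243.8) = exp(1.2177) = 3.3794.
m_f = 350,000 / 3.3794 = 103,569 kg, so propellant = m₀ − m_f = 350,000 − 103,569 = 246,431 kg.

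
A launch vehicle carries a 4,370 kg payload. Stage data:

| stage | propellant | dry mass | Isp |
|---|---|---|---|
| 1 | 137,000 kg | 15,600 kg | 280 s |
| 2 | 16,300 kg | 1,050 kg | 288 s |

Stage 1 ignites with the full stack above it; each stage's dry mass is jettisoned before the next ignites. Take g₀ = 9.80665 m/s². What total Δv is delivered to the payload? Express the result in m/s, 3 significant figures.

Ignition mass of stage 1 = 137,000+15,600 + 16,300+1,050 + 4,370 = 174,320 kg.
Stage 1: m₀ = 174,320 kg, m_f = 174,320 − 137,000 = 37,320 kg; Δv = 280×9.80665×ln(4.671) = 2745.9×1.5414 ≈ 4232 m/s.
Stage 2: m₀ = 21,720 kg, m_f = 21,720 − 16,300 = 5,420 kg; Δv = 288×9.80665×ln(4.007) = 2824.3×1.3881 ≈ 3921 m/s.
Total Δv = 4232 + 3921 = 8153 m/s.

Δv ≈ 8150 m/s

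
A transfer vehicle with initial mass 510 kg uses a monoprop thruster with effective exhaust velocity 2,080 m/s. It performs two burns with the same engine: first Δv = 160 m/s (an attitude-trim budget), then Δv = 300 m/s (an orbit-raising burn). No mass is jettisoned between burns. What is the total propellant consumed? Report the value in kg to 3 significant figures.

total propellant consumed ≈ 101 kg

After the first burn: m = 510 × exp(−160/2080.0) = 510 × 0.92596 = 472.24 kg.
After the second burn: m = 472.24 × exp(−300/2080.0) = 472.24 × 0.86569 = 408.813 kg.
Total propellant = m₀ − m_final = 510 − 408.813 = 101.187 kg.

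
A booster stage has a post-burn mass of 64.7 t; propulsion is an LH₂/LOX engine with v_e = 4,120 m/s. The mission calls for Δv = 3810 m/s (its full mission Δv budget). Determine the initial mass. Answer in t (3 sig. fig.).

m₀/m_f = exp(Δv / v_e) = exp(3810 / 4120.0) = exp(0.9248) = 2.5213.
m₀ = m_f × 2.5213 = 64.7 × 2.5213 = 163.128 t.

initial mass ≈ 163 t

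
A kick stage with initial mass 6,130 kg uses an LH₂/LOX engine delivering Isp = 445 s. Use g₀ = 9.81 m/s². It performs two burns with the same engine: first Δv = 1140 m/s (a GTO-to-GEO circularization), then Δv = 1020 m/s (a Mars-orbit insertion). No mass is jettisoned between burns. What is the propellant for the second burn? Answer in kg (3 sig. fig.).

propellant for the second burn ≈ 984 kg

v_e = Isp · g₀ = 445 × 9.81 = 4365.4 m/s.
After the first burn: m = 6130 × exp(−1140/4365.4) = 6130 × 0.77017 = 4,721.14 kg.
After the second burn: m = 4,721.14 × exp(−1020/4365.4) = 4,721.14 × 0.79164 = 3,737.44 kg.
Second-burn propellant = 4,721.14 − 3,737.44 = 983.7 kg.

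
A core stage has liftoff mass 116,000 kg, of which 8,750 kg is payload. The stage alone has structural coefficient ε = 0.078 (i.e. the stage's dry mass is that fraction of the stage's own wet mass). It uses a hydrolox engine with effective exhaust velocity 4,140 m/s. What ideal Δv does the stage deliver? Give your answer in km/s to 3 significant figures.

Stage wet mass = m₀ − payload = 116,000 − 8,750 = 107,250 kg.
Stage dry mass = ε × stage wet mass = 0.078 × 107,250 = 8,365.5 kg.
Burnout mass m_f = stage dry + payload = 8,365.5 + 8,750 = 17,115.5 kg.
Δv = v_e · ln(116,000/17,115.5) = 4140.0 × ln(6.777) = 4140.0 × 1.9136 ≈ 7922 m/s.

Δv ≈ 7.92 km/s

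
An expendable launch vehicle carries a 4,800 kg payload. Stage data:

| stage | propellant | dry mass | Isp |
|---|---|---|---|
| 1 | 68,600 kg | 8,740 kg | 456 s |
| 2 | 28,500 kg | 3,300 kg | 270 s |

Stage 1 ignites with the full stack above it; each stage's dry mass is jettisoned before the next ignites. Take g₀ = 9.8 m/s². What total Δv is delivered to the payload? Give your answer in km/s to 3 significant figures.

Ignition mass of stage 1 = 68,600+8,740 + 28,500+3,300 + 4,800 = 113,940 kg.
Stage 1: m₀ = 113,940 kg, m_f = 113,940 − 68,600 = 45,340 kg; Δv = 456×9.8×ln(2.513) = 4468.8×0.9215 ≈ 4118 m/s.
Stage 2: m₀ = 36,600 kg, m_f = 36,600 − 28,500 = 8,100 kg; Δv = 270×9.8×ln(4.519) = 2646.0×1.5082 ≈ 3991 m/s.
Total Δv = 4118 + 3991 = 8109 m/s.

Δv ≈ 8.11 km/s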